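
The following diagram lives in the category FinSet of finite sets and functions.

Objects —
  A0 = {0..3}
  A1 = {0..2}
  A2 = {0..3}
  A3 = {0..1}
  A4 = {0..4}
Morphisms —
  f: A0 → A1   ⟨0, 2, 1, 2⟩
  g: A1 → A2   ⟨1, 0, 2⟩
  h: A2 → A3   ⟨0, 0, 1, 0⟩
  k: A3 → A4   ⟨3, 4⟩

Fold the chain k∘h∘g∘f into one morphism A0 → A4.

Answer: ⟨3, 4, 3, 4⟩

Derivation:
  0 f→0 g→1 h→0 k→3
  1 f→2 g→2 h→1 k→4
  2 f→1 g→0 h→0 k→3
  3 f→2 g→2 h→1 k→4
result: ⟨3, 4, 3, 4⟩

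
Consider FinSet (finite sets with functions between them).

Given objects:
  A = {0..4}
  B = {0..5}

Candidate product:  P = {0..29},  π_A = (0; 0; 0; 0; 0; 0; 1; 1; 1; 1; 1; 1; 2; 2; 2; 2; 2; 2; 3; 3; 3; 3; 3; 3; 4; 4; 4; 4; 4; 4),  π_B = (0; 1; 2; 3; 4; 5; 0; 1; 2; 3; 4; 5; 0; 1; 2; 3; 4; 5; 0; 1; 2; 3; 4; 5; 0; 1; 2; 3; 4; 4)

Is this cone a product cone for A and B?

Answer: NOT A VALID PRODUCT — duplicate pair at indices 28,29

Trace:
|A|·|B| = 5·6 = 30;  |P| = 30
Check the pairing map k ↦ (π_A(k), π_B(k)):
  0 : (0,0)
  1 : (0,1)
  2 : (0,2)
  3 : (0,3)
  4 : (0,4)
  5 : (0,5)
  6 : (1,0)
  7 : (1,1)
  8 : (1,2)
  9 : (1,3)
  10 : (1,4)
  11 : (1,5)
  12 : (2,0)
  13 : (2,1)
  14 : (2,2)
  15 : (2,3)
  16 : (2,4)
  17 : (2,5)
  18 : (3,0)
  19 : (3,1)
  20 : (3,2)
  21 : (3,3)
  22 : (3,4)
  23 : (3,5)
  24 : (4,0)
  25 : (4,1)
  26 : (4,2)
  27 : (4,3)
  28 : (4,4)
  29 : (4,4)  ✗ repeats pair of k=28
distinct pairs in image: 29 / 30 needed
  → (4,4) hit at k=28 and k=29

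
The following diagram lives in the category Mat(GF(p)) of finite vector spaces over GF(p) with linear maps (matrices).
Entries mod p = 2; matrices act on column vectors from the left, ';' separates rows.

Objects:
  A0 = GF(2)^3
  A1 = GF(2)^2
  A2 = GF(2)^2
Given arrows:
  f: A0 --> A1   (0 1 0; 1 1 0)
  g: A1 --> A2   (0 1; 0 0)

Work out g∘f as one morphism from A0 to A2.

  e0=[1,0,0] f-->[0,1] g-->[1,0]
  e1=[0,1,0] f-->[1,1] g-->[1,0]
  e2=[0,0,1] f-->[0,0] g-->[0,0]
composite: (1 1 0; 0 0 0)

Answer: (1 1 0; 0 0 0)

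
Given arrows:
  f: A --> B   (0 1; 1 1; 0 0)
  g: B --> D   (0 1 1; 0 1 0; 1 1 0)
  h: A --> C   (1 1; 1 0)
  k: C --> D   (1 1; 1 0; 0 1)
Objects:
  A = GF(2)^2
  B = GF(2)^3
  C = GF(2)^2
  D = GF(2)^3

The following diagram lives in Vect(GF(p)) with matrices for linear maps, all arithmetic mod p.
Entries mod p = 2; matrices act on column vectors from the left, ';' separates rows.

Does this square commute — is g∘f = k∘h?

Answer: DOES NOT COMMUTE

Derivation:
1) trace f;g:
  e0=⟨1,0⟩ f-->⟨0,1,0⟩ g-->⟨1,1,1⟩
  e1=⟨0,1⟩ f-->⟨1,1,0⟩ g-->⟨1,1,0⟩
  composite₁ = (1 1; 1 1; 1 0)
2) trace h;k:
  e0=⟨1,0⟩ h-->⟨1,1⟩ k-->⟨0,1,1⟩
  e1=⟨0,1⟩ h-->⟨1,0⟩ k-->⟨1,1,0⟩
  composite₂ = (0 1; 1 1; 1 0)
Equal? NO — does not commute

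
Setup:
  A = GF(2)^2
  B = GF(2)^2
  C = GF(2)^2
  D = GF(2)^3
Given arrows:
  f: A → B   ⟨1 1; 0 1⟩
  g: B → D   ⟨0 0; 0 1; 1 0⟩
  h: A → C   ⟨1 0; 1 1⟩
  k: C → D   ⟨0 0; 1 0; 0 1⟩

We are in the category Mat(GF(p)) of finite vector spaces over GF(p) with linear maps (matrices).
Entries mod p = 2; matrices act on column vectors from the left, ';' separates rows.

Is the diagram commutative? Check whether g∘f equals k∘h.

Answer: DOES NOT COMMUTE

Work:
Path 1 = f;g:
  e0=⟨1,0⟩ f→⟨1,0⟩ g→⟨0,0,1⟩
  e1=⟨0,1⟩ f→⟨1,1⟩ g→⟨0,1,1⟩
  ⟦path⟧₁ = ⟨0 0; 0 1; 1 1⟩
Path 2 = h;k:
  e0=⟨1,0⟩ h→⟨1,1⟩ k→⟨0,1,1⟩
  e1=⟨0,1⟩ h→⟨0,1⟩ k→⟨0,0,1⟩
  ⟦path⟧₂ = ⟨0 0; 1 0; 1 1⟩
Equal? NO — does not commute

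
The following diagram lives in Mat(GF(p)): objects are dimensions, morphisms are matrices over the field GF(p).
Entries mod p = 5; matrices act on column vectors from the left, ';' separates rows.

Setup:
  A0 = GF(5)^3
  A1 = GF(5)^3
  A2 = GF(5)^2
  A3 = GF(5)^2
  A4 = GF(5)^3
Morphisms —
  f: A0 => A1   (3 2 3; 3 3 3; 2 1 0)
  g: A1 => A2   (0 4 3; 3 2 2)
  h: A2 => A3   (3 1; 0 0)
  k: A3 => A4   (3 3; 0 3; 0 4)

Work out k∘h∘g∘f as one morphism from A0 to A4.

Answer: (4 2 3; 0 0 0; 0 0 0)

Work:
  e0=(1,0,0) f=>(3,3,2) g=>(3,4) h=>(3,0) k=>(4,0,0)
  e1=(0,1,0) f=>(2,3,1) g=>(0,4) h=>(4,0) k=>(2,0,0)
  e2=(0,0,1) f=>(3,3,0) g=>(2,0) h=>(1,0) k=>(3,0,0)
composite: (4 2 3; 0 0 0; 0 0 0)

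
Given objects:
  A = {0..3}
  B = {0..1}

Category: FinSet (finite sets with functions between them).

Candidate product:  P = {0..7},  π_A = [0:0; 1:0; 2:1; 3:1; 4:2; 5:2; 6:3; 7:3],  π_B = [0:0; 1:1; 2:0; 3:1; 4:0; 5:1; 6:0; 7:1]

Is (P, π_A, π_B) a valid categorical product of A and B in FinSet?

Answer: VALID PRODUCT

Work:
|A|·|B| = 4·2 = 8;  |P| = 8
Check the pairing map k ↦ (π_A(k), π_B(k)):
  0 : (0,0)
  1 : (0,1)
  2 : (1,0)
  3 : (1,1)
  4 : (2,0)
  5 : (2,1)
  6 : (3,0)
  7 : (3,1)
distinct pairs in image: 8 / 8 needed
  → bijection onto A×B; projections well-typed.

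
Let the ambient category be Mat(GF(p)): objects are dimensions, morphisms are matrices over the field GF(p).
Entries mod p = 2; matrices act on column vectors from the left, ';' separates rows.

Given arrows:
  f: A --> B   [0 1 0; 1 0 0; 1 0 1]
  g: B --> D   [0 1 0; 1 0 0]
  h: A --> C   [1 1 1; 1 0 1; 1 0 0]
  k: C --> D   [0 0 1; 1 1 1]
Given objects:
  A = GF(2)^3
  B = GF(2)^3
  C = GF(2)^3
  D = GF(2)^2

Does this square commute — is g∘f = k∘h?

Along f;g (path 1):
  e0=[1,0,0] f-->[0,1,1] g-->[1,0]
  e1=[0,1,0] f-->[1,0,0] g-->[0,1]
  e2=[0,0,1] f-->[0,0,1] g-->[0,0]
  ⟦path⟧₁ = [1 0 0; 0 1 0]
Along h;k (path 2):
  e0=[1,0,0] h-->[1,1,1] k-->[1,1]
  e1=[0,1,0] h-->[1,0,0] k-->[0,1]
  e2=[0,0,1] h-->[1,1,0] k-->[0,0]
  ⟦path⟧₂ = [1 0 0; 1 1 0]
Equal? NO — does not commute

Answer: DOES NOT COMMUTE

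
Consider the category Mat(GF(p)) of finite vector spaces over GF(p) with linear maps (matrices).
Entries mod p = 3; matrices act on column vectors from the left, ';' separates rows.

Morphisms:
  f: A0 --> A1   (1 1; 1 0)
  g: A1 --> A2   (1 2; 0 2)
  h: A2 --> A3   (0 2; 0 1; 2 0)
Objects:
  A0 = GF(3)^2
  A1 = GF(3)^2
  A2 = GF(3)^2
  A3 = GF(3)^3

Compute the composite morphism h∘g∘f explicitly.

  e0=⟨1,0⟩ f-->⟨1,1⟩ g-->⟨0,2⟩ h-->⟨1,2,0⟩
  e1=⟨0,1⟩ f-->⟨1,0⟩ g-->⟨1,0⟩ h-->⟨0,0,2⟩
⟦path⟧: (1 0; 2 0; 0 2)

Answer: (1 0; 2 0; 0 2)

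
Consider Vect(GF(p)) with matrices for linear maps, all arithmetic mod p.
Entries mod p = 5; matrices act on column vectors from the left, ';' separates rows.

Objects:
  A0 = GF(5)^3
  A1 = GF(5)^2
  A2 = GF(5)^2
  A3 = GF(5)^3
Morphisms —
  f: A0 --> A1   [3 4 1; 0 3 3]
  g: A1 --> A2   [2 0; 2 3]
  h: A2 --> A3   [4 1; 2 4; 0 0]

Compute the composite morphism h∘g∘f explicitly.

  e0=[1,0,0] f-->[3,0] g-->[1,1] h-->[0,1,0]
  e1=[0,1,0] f-->[4,3] g-->[3,2] h-->[4,4,0]
  e2=[0,0,1] f-->[1,3] g-->[2,1] h-->[4,3,0]
composite: [0 4 4; 1 4 3; 0 0 0]

Answer: [0 4 4; 1 4 3; 0 0 0]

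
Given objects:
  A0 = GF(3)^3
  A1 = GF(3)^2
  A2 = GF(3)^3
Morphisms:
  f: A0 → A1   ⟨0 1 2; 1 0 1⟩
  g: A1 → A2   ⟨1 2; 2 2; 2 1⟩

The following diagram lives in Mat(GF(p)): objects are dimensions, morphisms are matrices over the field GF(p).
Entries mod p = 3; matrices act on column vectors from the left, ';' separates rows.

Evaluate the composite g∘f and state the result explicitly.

Answer: ⟨2 1 1; 2 2 0; 1 2 2⟩

Work:
  e0=⟨1,0,0⟩ f→⟨0,1⟩ g→⟨2,2,1⟩
  e1=⟨0,1,0⟩ f→⟨1,0⟩ g→⟨1,2,2⟩
  e2=⟨0,0,1⟩ f→⟨2,1⟩ g→⟨1,0,2⟩
composite: ⟨2 1 1; 2 2 0; 1 2 2⟩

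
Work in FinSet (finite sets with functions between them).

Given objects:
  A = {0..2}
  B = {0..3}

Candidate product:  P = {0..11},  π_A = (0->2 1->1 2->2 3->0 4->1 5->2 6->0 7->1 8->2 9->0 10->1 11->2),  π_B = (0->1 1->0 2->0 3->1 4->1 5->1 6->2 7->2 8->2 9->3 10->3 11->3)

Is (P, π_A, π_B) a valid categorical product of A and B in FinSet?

Answer: NOT A VALID PRODUCT — duplicate pair at indices 5,0

Work:
|A|·|B| = 3·4 = 12;  |P| = 12
Check the pairing map k ↦ (π_A(k), π_B(k)):
  0 -> (2,1)
  1 -> (1,0)
  2 -> (2,0)
  3 -> (0,1)
  4 -> (1,1)
  5 -> (2,1)  ✗ repeats pair of k=0
  6 -> (0,2)
  7 -> (1,2)
  8 -> (2,2)
  9 -> (0,3)
  10 -> (1,3)
  11 -> (2,3)
distinct pairs in image: 11 / 12 needed
  → (2,1) hit at k=0 and k=5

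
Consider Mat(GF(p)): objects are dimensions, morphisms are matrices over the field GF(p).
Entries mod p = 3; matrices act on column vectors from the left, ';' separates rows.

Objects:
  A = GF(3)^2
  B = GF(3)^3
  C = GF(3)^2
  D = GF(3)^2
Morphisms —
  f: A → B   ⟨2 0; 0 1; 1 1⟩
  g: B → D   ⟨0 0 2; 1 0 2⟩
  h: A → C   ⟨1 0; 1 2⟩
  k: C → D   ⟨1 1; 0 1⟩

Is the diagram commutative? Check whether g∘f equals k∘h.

Answer: COMMUTES

Work:
Path 1 = f;g:
  e0=⟨1,0⟩ f→⟨2,0,1⟩ g→⟨2,1⟩
  e1=⟨0,1⟩ f→⟨0,1,1⟩ g→⟨2,2⟩
  result₁ = ⟨2 2; 1 2⟩
Path 2 = h;k:
  e0=⟨1,0⟩ h→⟨1,1⟩ k→⟨2,1⟩
  e1=⟨0,1⟩ h→⟨0,2⟩ k→⟨2,2⟩
  result₂ = ⟨2 2; 1 2⟩
Equal? same morphism ✓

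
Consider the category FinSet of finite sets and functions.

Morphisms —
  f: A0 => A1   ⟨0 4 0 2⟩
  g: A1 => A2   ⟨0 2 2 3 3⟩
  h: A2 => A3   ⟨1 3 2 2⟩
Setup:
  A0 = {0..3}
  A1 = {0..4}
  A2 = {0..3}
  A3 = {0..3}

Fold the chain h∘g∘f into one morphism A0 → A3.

Answer: ⟨1 2 1 2⟩

Trace:
  0 f=>0 g=>0 h=>1
  1 f=>4 g=>3 h=>2
  2 f=>0 g=>0 h=>1
  3 f=>2 g=>2 h=>2
result: ⟨1 2 1 2⟩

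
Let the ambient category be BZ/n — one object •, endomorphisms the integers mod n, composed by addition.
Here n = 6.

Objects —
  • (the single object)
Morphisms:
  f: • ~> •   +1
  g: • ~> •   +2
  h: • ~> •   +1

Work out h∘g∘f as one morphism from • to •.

Answer: +4

Work:
  0 +1≡1 +2≡3 +1≡4  (mod 6)
⟦path⟧: +4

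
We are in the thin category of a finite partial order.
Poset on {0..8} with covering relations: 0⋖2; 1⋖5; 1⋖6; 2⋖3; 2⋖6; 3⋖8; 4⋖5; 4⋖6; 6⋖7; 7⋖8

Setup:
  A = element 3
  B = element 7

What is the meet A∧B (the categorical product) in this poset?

Answer: A∧B = 2

Work:
{x : x≤A ∧ x≤B} = {0,2}  (A=3, B=7)
  0 ≤ 2
  2 ≤ 2
glb = 2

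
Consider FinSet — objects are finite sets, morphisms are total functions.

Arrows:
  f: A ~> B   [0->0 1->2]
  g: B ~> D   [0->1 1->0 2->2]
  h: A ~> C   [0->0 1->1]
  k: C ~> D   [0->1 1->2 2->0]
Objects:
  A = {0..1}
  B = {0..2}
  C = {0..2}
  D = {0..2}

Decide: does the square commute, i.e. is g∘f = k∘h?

Path 1 = f;g:
  0 f~>0 g~>1
  1 f~>2 g~>2
  result₁ = [0->1 1->2]
Path 2 = h;k:
  0 h~>0 k~>1
  1 h~>1 k~>2
  result₂ = [0->1 1->2]
Equal? same morphism ✓

Answer: COMMUTES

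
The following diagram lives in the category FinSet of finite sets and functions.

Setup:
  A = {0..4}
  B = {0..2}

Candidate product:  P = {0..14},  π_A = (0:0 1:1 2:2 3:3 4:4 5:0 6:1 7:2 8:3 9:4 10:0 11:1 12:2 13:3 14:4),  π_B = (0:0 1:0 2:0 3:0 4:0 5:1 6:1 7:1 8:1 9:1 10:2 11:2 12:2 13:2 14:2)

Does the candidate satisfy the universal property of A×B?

|A|·|B| = 5·3 = 15;  |P| = 15
Check the pairing map k ↦ (π_A(k), π_B(k)):
  0 : (0,0)
  1 : (1,0)
  2 : (2,0)
  3 : (3,0)
  4 : (4,0)
  5 : (0,1)
  6 : (1,1)
  7 : (2,1)
  8 : (3,1)
  9 : (4,1)
  10 : (0,2)
  11 : (1,2)
  12 : (2,2)
  13 : (3,2)
  14 : (4,2)
distinct pairs in image: 15 / 15 needed
  → bijection onto A×B; projections well-typed.

Answer: VALID PRODUCT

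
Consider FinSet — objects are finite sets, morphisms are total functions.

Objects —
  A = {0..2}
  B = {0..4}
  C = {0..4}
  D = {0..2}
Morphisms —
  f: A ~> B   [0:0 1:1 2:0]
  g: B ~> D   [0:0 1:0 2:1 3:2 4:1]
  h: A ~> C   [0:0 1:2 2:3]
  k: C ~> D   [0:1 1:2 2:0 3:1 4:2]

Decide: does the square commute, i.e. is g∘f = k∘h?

Answer: DOES NOT COMMUTE

Trace:
Along f;g (path 1):
  0 f~>0 g~>0
  1 f~>1 g~>0
  2 f~>0 g~>0
  composite₁ = [0:0 1:0 2:0]
Along h;k (path 2):
  0 h~>0 k~>1
  1 h~>2 k~>0
  2 h~>3 k~>1
  composite₂ = [0:1 1:0 2:1]
Equal? NO — does not commute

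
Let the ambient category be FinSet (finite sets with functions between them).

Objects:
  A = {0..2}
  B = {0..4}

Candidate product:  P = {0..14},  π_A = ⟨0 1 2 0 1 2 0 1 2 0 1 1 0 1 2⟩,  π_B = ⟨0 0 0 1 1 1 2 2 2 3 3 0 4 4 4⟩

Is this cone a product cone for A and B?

Answer: NOT A VALID PRODUCT — duplicate pair at indices 1,11

Trace:
|A|·|B| = 3·5 = 15;  |P| = 15
Check the pairing map k ↦ (π_A(k), π_B(k)):
  0 -> (0,0)
  1 -> (1,0)
  2 -> (2,0)
  3 -> (0,1)
  4 -> (1,1)
  5 -> (2,1)
  6 -> (0,2)
  7 -> (1,2)
  8 -> (2,2)
  9 -> (0,3)
  10 -> (1,3)
  11 -> (1,0)  ✗ repeats pair of k=1
  12 -> (0,4)
  13 -> (1,4)
  14 -> (2,4)
distinct pairs in image: 14 / 15 needed
  → (1,0) hit at k=1 and k=11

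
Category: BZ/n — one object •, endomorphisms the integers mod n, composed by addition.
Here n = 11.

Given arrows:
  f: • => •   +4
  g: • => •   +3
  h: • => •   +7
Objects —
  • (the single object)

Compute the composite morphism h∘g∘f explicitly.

Answer: +3

Trace:
  0 +4≡4 +3≡7 +7≡3  (mod 11)
⟦path⟧: +3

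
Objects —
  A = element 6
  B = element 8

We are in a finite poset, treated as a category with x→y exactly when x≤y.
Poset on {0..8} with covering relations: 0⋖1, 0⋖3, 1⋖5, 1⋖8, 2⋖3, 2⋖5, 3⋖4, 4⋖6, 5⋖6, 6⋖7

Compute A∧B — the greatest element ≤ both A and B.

Lower bounds of A=6 and B=8: {0,1}
  0 ⊑ 1
  1 ⊑ 1
glb = 1

Answer: A∧B = 1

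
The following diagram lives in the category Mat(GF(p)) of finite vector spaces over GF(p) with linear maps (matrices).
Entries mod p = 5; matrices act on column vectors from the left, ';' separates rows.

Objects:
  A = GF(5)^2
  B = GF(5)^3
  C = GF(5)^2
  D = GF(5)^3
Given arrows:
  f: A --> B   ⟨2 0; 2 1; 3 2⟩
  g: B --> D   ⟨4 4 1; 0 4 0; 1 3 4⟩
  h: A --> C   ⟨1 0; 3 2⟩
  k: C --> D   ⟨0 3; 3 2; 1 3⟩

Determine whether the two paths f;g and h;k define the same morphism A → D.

Answer: DOES NOT COMMUTE

Work:
1) trace f;g:
  e0=⟨1,0⟩ f-->⟨2,2,3⟩ g-->⟨4,3,0⟩
  e1=⟨0,1⟩ f-->⟨0,1,2⟩ g-->⟨1,4,1⟩
  ⟦path⟧₁ = ⟨4 1; 3 4; 0 1⟩
2) trace h;k:
  e0=⟨1,0⟩ h-->⟨1,3⟩ k-->⟨4,4,0⟩
  e1=⟨0,1⟩ h-->⟨0,2⟩ k-->⟨1,4,1⟩
  ⟦path⟧₂ = ⟨4 1; 4 4; 0 1⟩
Equal? distinct morphisms ✗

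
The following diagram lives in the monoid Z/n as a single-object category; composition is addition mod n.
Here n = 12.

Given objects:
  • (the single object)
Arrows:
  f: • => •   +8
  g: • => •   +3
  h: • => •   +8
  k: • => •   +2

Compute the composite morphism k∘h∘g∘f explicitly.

Answer: +9

Trace:
  0 +8≡8 +3≡11 +8≡7 +2≡9  (mod 12)
⟦path⟧: +9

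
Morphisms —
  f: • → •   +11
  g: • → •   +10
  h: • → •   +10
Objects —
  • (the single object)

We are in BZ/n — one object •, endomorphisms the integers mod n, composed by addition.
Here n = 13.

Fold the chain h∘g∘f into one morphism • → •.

  0 +11≡11 +10≡8 +10≡5  (mod 13)
composite: +5

Answer: +5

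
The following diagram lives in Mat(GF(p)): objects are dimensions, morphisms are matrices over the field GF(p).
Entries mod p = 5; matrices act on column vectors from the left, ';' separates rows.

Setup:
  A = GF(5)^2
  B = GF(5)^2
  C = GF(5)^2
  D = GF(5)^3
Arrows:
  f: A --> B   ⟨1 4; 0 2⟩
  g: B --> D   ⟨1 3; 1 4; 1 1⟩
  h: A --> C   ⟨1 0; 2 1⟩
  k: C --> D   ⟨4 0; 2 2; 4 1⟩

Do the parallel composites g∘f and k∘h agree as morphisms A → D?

Path 1 = f;g:
  e0=⟨1,0⟩ f-->⟨1,0⟩ g-->⟨1,1,1⟩
  e1=⟨0,1⟩ f-->⟨4,2⟩ g-->⟨0,2,1⟩
  composite₁ = ⟨1 0; 1 2; 1 1⟩
Path 2 = h;k:
  e0=⟨1,0⟩ h-->⟨1,2⟩ k-->⟨4,1,1⟩
  e1=⟨0,1⟩ h-->⟨0,1⟩ k-->⟨0,2,1⟩
  composite₂ = ⟨4 0; 1 2; 1 1⟩
Equal? NO — does not commute

Answer: DOES NOT COMMUTE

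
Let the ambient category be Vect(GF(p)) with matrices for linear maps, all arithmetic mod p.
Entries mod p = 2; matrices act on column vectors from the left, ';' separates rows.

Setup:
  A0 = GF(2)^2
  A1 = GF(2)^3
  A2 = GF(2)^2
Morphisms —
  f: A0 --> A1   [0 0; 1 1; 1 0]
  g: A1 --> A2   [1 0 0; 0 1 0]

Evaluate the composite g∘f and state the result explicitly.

  e0=[1,0] f-->[0,1,1] g-->[0,1]
  e1=[0,1] f-->[0,1,0] g-->[0,1]
⟦path⟧: [0 0; 1 1]

Answer: [0 0; 1 1]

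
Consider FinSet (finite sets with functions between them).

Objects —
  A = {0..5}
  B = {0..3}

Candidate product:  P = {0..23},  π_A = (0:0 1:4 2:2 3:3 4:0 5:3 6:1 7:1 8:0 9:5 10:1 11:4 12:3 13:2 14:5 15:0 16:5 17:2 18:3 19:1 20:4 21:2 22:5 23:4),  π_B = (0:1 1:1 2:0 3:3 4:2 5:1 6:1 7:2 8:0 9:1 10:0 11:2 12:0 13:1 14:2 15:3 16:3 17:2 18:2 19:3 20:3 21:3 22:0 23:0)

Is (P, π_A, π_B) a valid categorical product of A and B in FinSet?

|A|·|B| = 6·4 = 24;  |P| = 24
Check the pairing map k ↦ (π_A(k), π_B(k)):
  0 : (0,1)
  1 : (4,1)
  2 : (2,0)
  3 : (3,3)
  4 : (0,2)
  5 : (3,1)
  6 : (1,1)
  7 : (1,2)
  8 : (0,0)
  9 : (5,1)
  10 : (1,0)
  11 : (4,2)
  12 : (3,0)
  13 : (2,1)
  14 : (5,2)
  15 : (0,3)
  16 : (5,3)
  17 : (2,2)
  18 : (3,2)
  19 : (1,3)
  20 : (4,3)
  21 : (2,3)
  22 : (5,0)
  23 : (4,0)
distinct pairs in image: 24 / 24 needed
  → bijection onto A×B; projections well-typed.

Answer: VALID PRODUCT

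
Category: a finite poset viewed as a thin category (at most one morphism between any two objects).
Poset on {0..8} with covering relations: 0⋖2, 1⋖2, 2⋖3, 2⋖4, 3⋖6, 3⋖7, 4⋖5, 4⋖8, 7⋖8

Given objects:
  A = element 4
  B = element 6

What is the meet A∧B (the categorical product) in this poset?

Common predecessors of 4,6: {0,1,2}
  0 ≤ 2
  1 ≤ 2
  2 ≤ 2
glb = 2

Answer: A∧B = 2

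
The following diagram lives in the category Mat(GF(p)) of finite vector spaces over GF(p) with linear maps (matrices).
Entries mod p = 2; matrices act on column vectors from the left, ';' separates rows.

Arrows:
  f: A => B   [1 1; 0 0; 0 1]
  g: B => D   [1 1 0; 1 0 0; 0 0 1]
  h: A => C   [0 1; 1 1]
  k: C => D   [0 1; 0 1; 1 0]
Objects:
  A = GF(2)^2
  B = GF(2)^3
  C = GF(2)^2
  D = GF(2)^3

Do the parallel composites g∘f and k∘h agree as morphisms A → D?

Answer: COMMUTES

Derivation:
Path 1 = f;g:
  e0=[1,0] f=>[1,0,0] g=>[1,1,0]
  e1=[0,1] f=>[1,0,1] g=>[1,1,1]
  composite₁ = [1 1; 1 1; 0 1]
Path 2 = h;k:
  e0=[1,0] h=>[0,1] k=>[1,1,0]
  e1=[0,1] h=>[1,1] k=>[1,1,1]
  composite₂ = [1 1; 1 1; 0 1]
Equal? equal; square commutes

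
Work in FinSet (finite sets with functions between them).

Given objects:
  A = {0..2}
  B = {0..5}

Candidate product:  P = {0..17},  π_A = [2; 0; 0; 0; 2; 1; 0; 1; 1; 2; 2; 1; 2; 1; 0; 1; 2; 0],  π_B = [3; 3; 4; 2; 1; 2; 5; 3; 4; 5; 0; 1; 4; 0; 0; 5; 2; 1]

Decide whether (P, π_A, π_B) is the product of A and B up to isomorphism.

Answer: VALID PRODUCT

Trace:
|A|·|B| = 3·6 = 18;  |P| = 18
Check the pairing map k ↦ (π_A(k), π_B(k)):
  0 -> (2,3)
  1 -> (0,3)
  2 -> (0,4)
  3 -> (0,2)
  4 -> (2,1)
  5 -> (1,2)
  6 -> (0,5)
  7 -> (1,3)
  8 -> (1,4)
  9 -> (2,5)
  10 -> (2,0)
  11 -> (1,1)
  12 -> (2,4)
  13 -> (1,0)
  14 -> (0,0)
  15 -> (1,5)
  16 -> (2,2)
  17 -> (0,1)
distinct pairs in image: 18 / 18 needed
  → bijection onto A×B; projections well-typed.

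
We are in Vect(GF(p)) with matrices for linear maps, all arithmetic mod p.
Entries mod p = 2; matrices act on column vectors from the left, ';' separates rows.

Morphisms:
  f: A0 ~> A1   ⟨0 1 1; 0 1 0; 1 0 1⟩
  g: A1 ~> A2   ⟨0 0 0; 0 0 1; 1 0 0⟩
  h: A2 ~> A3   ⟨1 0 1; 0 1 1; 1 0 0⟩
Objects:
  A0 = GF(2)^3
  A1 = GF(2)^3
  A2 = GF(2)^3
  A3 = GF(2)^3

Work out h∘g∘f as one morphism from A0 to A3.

Answer: ⟨0 1 1; 1 1 0; 0 0 0⟩

Work:
  e0=⟨1,0,0⟩ f~>⟨0,0,1⟩ g~>⟨0,1,0⟩ h~>⟨0,1,0⟩
  e1=⟨0,1,0⟩ f~>⟨1,1,0⟩ g~>⟨0,0,1⟩ h~>⟨1,1,0⟩
  e2=⟨0,0,1⟩ f~>⟨1,0,1⟩ g~>⟨0,1,1⟩ h~>⟨1,0,0⟩
result: ⟨0 1 1; 1 1 0; 0 0 0⟩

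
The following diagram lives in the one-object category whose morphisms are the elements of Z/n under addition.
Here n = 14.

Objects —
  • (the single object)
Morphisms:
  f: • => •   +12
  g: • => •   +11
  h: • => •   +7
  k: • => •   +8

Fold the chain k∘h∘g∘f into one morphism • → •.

Answer: +10

Trace:
  0 +12≡12 +11≡9 +7≡2 +8≡10  (mod 14)
⟦path⟧: +10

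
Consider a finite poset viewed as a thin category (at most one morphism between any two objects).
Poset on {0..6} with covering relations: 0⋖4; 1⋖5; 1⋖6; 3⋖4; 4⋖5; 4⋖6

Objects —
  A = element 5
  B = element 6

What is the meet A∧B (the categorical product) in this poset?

Common predecessors of 5,6: {0,1,3,4}
  maximal lower bounds 1 and 4 are incomparable: neither 1⊑4 nor 4⊑1
→ no greatest lower bound exists

Answer: NO MEET EXISTS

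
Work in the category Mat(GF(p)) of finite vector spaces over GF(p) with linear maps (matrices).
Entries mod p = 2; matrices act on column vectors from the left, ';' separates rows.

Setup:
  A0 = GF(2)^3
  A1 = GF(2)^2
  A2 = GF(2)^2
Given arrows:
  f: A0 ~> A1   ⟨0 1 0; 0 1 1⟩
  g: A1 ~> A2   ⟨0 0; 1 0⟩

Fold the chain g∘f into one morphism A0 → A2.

Answer: ⟨0 0 0; 0 1 0⟩

Trace:
  e0=[1,0,0] f~>[0,0] g~>[0,0]
  e1=[0,1,0] f~>[1,1] g~>[0,1]
  e2=[0,0,1] f~>[0,1] g~>[0,0]
⟦path⟧: ⟨0 0 0; 0 1 0⟩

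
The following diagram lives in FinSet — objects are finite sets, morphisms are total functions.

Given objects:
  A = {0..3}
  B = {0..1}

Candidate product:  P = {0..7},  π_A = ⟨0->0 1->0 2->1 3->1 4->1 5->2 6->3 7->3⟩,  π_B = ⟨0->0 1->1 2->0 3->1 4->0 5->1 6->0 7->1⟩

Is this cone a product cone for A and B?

Answer: NOT A VALID PRODUCT — duplicate pair at indices 2,4

Work:
|A|·|B| = 4·2 = 8;  |P| = 8
Check the pairing map k ↦ (π_A(k), π_B(k)):
  0 -> (0,0)
  1 -> (0,1)
  2 -> (1,0)
  3 -> (1,1)
  4 -> (1,0)  ✗ repeats pair of k=2
  5 -> (2,1)
  6 -> (3,0)
  7 -> (3,1)
distinct pairs in image: 7 / 8 needed
  → (1,0) hit at k=2 and k=4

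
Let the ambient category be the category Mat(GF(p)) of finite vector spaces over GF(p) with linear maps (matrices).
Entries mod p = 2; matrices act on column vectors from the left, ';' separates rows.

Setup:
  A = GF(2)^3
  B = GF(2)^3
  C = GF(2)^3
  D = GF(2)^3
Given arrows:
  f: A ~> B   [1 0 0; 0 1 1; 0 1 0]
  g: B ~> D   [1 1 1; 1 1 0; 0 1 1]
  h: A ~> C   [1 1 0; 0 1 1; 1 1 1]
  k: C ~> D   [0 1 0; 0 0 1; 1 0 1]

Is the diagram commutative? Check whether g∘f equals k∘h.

1) trace f;g:
  e0=[1,0,0] f~>[1,0,0] g~>[1,1,0]
  e1=[0,1,0] f~>[0,1,1] g~>[0,1,0]
  e2=[0,0,1] f~>[0,1,0] g~>[1,1,1]
  ⟦path⟧₁ = [1 0 1; 1 1 1; 0 0 1]
2) trace h;k:
  e0=[1,0,0] h~>[1,0,1] k~>[0,1,0]
  e1=[0,1,0] h~>[1,1,1] k~>[1,1,0]
  e2=[0,0,1] h~>[0,1,1] k~>[1,1,1]
  ⟦path⟧₂ = [0 1 1; 1 1 1; 0 0 1]
Equal? NO — does not commute

Answer: DOES NOT COMMUTE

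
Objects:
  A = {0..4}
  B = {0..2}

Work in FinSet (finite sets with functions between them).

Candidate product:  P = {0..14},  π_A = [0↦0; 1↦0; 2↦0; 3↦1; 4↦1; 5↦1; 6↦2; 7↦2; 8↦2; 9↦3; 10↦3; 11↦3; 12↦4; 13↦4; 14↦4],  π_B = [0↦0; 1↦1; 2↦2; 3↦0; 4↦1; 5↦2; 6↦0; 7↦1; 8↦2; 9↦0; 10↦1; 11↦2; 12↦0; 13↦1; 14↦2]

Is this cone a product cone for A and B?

|A|·|B| = 5·3 = 15;  |P| = 15
Check the pairing map k ↦ (π_A(k), π_B(k)):
  0 ↦ (0,0)
  1 ↦ (0,1)
  2 ↦ (0,2)
  3 ↦ (1,0)
  4 ↦ (1,1)
  5 ↦ (1,2)
  6 ↦ (2,0)
  7 ↦ (2,1)
  8 ↦ (2,2)
  9 ↦ (3,0)
  10 ↦ (3,1)
  11 ↦ (3,2)
  12 ↦ (4,0)
  13 ↦ (4,1)
  14 ↦ (4,2)
distinct pairs in image: 15 / 15 needed
  → bijection onto A×B; projections well-typed.

Answer: VALID PRODUCT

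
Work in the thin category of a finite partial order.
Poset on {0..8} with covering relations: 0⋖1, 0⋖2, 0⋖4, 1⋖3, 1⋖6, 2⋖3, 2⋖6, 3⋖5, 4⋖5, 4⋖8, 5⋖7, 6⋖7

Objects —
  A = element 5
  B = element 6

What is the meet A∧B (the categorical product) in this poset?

Common predecessors of 5,6: {0,1,2}
  maximal lower bounds 1 and 2 are incomparable: neither 1<=2 nor 2<=1
→ no greatest lower bound exists

Answer: NO MEET EXISTS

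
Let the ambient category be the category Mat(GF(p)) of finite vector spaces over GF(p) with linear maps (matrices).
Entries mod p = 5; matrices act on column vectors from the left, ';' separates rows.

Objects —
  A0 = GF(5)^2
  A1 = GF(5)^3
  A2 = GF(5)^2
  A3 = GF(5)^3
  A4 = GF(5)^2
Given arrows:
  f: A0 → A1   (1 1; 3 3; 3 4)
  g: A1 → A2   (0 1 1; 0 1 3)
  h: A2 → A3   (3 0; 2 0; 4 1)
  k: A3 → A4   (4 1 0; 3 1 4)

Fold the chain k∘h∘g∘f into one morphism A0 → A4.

  e0=(1,0) f→(1,3,3) g→(1,2) h→(3,2,1) k→(4,0)
  e1=(0,1) f→(1,3,4) g→(2,0) h→(1,4,3) k→(3,4)
composite: (4 3; 0 4)

Answer: (4 3; 0 4)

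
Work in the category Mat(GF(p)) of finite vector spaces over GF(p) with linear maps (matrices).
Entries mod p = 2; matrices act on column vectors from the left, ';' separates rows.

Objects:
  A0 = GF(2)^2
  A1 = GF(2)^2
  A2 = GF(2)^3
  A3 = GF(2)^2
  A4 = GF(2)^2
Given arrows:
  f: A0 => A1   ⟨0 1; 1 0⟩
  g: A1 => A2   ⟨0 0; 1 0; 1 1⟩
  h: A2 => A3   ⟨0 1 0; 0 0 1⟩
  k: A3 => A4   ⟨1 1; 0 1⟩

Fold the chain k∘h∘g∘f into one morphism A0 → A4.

  e0=(1,0) f=>(0,1) g=>(0,0,1) h=>(0,1) k=>(1,1)
  e1=(0,1) f=>(1,0) g=>(0,1,1) h=>(1,1) k=>(0,1)
result: ⟨1 0; 1 1⟩

Answer: ⟨1 0; 1 1⟩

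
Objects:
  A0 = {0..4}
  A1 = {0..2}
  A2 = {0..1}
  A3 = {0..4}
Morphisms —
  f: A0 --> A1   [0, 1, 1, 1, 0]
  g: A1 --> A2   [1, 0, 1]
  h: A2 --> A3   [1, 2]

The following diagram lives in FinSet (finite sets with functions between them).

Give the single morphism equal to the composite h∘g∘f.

Answer: [2, 1, 1, 1, 2]

Work:
  0 f-->0 g-->1 h-->2
  1 f-->1 g-->0 h-->1
  2 f-->1 g-->0 h-->1
  3 f-->1 g-->0 h-->1
  4 f-->0 g-->1 h-->2
composite: [2, 1, 1, 1, 2]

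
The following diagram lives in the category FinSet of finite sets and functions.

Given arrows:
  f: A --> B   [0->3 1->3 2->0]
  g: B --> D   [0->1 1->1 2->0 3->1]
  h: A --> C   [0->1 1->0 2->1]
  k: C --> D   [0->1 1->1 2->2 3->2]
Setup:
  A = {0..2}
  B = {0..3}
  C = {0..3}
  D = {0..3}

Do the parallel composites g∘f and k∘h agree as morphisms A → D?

Answer: COMMUTES

Derivation:
Path 1 = f;g:
  0 f-->3 g-->1
  1 f-->3 g-->1
  2 f-->0 g-->1
  result₁ = [0->1 1->1 2->1]
Path 2 = h;k:
  0 h-->1 k-->1
  1 h-->0 k-->1
  2 h-->1 k-->1
  result₂ = [0->1 1->1 2->1]
Equal? same morphism ✓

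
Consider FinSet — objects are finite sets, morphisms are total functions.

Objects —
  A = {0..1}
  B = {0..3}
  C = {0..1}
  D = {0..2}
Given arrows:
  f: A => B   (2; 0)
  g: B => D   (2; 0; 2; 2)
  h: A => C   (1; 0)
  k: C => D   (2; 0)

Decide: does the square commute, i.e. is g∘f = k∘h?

Answer: DOES NOT COMMUTE

Trace:
Path 1 = f;g:
  0 f=>2 g=>2
  1 f=>0 g=>2
  result₁ = (2; 2)
Path 2 = h;k:
  0 h=>1 k=>0
  1 h=>0 k=>2
  result₂ = (0; 2)
Equal? distinct morphisms ✗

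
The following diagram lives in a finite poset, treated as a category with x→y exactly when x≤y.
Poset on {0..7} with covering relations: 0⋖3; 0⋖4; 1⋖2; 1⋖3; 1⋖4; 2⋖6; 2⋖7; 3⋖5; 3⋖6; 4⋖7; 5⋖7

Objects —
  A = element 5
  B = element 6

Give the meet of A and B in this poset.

Lower bounds of A=5 and B=6: {0,1,3}
  0 ⊑ 3
  1 ⊑ 3
  3 ⊑ 3
glb = 3

Answer: A∧B = 3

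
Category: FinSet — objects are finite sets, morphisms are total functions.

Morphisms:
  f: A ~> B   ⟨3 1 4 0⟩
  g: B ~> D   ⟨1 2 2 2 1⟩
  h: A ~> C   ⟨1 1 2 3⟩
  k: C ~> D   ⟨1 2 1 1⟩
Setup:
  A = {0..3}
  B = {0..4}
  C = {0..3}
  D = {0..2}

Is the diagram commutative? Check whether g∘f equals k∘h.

Answer: COMMUTES

Work:
Path 1 = f;g:
  0 f~>3 g~>2
  1 f~>1 g~>2
  2 f~>4 g~>1
  3 f~>0 g~>1
  result₁ = ⟨2 2 1 1⟩
Path 2 = h;k:
  0 h~>1 k~>2
  1 h~>1 k~>2
  2 h~>2 k~>1
  3 h~>3 k~>1
  result₂ = ⟨2 2 1 1⟩
Equal? YES — commutes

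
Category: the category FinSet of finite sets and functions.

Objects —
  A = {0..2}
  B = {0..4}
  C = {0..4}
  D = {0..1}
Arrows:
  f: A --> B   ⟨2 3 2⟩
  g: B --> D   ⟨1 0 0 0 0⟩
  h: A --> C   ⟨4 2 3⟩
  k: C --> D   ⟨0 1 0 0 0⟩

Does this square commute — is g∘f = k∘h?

Answer: COMMUTES

Trace:
1) trace f;g:
  0 f-->2 g-->0
  1 f-->3 g-->0
  2 f-->2 g-->0
  result₁ = ⟨0 0 0⟩
2) trace h;k:
  0 h-->4 k-->0
  1 h-->2 k-->0
  2 h-->3 k-->0
  result₂ = ⟨0 0 0⟩
Equal? YES — commutes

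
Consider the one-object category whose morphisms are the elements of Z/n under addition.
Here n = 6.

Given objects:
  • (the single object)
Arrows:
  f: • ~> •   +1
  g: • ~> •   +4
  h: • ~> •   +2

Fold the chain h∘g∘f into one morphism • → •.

  0 +1≡1 +4≡5 +2≡1  (mod 6)
result: +1

Answer: +1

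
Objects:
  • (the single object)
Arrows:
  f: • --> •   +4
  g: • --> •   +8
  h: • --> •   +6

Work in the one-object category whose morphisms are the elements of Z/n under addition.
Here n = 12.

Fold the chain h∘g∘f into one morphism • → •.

Answer: +6

Trace:
  0 +4≡4 +8≡0 +6≡6  (mod 12)
result: +6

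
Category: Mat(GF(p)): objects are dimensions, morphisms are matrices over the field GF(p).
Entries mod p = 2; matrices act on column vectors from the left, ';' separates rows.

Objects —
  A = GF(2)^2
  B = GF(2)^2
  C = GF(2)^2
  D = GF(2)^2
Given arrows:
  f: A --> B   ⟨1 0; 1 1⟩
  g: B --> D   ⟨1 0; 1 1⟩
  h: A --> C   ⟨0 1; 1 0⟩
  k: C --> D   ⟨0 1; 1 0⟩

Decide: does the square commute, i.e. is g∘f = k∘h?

1) trace f;g:
  e0=(1,0) f-->(1,1) g-->(1,0)
  e1=(0,1) f-->(0,1) g-->(0,1)
  result₁ = ⟨1 0; 0 1⟩
2) trace h;k:
  e0=(1,0) h-->(0,1) k-->(1,0)
  e1=(0,1) h-->(1,0) k-->(0,1)
  result₂ = ⟨1 0; 0 1⟩
Equal? same morphism ✓

Answer: COMMUTES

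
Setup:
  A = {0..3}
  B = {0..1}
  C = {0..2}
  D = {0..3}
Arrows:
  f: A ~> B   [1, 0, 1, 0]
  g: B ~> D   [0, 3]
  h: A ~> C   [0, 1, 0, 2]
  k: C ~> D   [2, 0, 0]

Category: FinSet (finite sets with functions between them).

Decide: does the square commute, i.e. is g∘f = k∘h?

Answer: DOES NOT COMMUTE

Trace:
Along f;g (path 1):
  0 f~>1 g~>3
  1 f~>0 g~>0
  2 f~>1 g~>3
  3 f~>0 g~>0
  ⟦path⟧₁ = [3, 0, 3, 0]
Along h;k (path 2):
  0 h~>0 k~>2
  1 h~>1 k~>0
  2 h~>0 k~>2
  3 h~>2 k~>0
  ⟦path⟧₂ = [2, 0, 2, 0]
Equal? NO — does not commute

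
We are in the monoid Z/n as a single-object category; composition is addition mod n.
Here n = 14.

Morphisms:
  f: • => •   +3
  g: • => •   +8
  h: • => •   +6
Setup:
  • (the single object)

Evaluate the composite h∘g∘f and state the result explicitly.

Answer: +3

Work:
  0 +3≡3 +8≡11 +6≡3  (mod 14)
composite: +3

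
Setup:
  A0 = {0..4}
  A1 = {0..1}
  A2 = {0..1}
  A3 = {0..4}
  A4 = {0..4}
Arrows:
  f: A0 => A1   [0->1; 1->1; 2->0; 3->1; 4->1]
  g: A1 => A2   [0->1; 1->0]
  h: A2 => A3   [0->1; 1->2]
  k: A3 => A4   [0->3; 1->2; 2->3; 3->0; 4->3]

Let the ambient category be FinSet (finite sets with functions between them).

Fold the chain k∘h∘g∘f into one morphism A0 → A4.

  0 f=>1 g=>0 h=>1 k=>2
  1 f=>1 g=>0 h=>1 k=>2
  2 f=>0 g=>1 h=>2 k=>3
  3 f=>1 g=>0 h=>1 k=>2
  4 f=>1 g=>0 h=>1 k=>2
result: [0->2; 1->2; 2->3; 3->2; 4->2]

Answer: [0->2; 1->2; 2->3; 3->2; 4->2]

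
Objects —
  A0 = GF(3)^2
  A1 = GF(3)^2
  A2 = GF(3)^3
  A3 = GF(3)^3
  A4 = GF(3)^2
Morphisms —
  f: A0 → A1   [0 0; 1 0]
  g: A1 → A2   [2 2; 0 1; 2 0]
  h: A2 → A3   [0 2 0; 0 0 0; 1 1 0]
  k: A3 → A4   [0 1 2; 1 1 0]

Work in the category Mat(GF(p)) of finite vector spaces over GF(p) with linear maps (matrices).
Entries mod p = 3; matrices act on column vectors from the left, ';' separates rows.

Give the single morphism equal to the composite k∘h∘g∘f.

  e0=(1,0) f→(0,1) g→(2,1,0) h→(2,0,0) k→(0,2)
  e1=(0,1) f→(0,0) g→(0,0,0) h→(0,0,0) k→(0,0)
⟦path⟧: [0 0; 2 0]

Answer: [0 0; 2 0]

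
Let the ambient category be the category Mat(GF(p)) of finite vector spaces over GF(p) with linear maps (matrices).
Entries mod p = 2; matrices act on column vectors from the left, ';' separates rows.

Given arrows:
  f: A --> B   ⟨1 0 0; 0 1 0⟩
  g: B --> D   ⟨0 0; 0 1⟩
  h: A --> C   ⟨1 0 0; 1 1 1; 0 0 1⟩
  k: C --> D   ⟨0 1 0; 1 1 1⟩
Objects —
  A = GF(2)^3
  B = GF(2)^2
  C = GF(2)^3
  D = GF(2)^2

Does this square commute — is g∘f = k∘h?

Path 1 = f;g:
  e0=⟨1,0,0⟩ f-->⟨1,0⟩ g-->⟨0,0⟩
  e1=⟨0,1,0⟩ f-->⟨0,1⟩ g-->⟨0,1⟩
  e2=⟨0,0,1⟩ f-->⟨0,0⟩ g-->⟨0,0⟩
  composite₁ = ⟨0 0 0; 0 1 0⟩
Path 2 = h;k:
  e0=⟨1,0,0⟩ h-->⟨1,1,0⟩ k-->⟨1,0⟩
  e1=⟨0,1,0⟩ h-->⟨0,1,0⟩ k-->⟨1,1⟩
  e2=⟨0,0,1⟩ h-->⟨0,1,1⟩ k-->⟨1,0⟩
  composite₂ = ⟨1 1 1; 0 1 0⟩
Equal? differ; not commutative

Answer: DOES NOT COMMUTE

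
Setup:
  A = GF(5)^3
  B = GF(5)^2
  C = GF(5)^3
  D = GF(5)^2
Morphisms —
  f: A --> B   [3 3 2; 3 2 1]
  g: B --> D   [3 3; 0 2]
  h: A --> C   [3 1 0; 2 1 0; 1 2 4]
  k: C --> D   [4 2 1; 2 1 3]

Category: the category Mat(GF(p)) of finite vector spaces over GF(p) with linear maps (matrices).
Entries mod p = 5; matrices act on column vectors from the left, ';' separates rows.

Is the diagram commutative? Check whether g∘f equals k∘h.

Answer: DOES NOT COMMUTE

Trace:
Along f;g (path 1):
  e0=[1,0,0] f-->[3,3] g-->[3,1]
  e1=[0,1,0] f-->[3,2] g-->[0,4]
  e2=[0,0,1] f-->[2,1] g-->[4,2]
  composite₁ = [3 0 4; 1 4 2]
Along h;k (path 2):
  e0=[1,0,0] h-->[3,2,1] k-->[2,1]
  e1=[0,1,0] h-->[1,1,2] k-->[3,4]
  e2=[0,0,1] h-->[0,0,4] k-->[4,2]
  composite₂ = [2 3 4; 1 4 2]
Equal? NO — does not commute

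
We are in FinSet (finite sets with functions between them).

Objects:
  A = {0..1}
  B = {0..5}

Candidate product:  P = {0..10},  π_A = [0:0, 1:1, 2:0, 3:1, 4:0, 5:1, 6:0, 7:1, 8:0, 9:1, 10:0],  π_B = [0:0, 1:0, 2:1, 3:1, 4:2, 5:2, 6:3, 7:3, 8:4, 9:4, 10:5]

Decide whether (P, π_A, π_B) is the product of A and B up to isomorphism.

Answer: NOT A VALID PRODUCT — |P|=11 ≠ |A|·|B|=12

Trace:
|A|·|B| = 2·6 = 12;  |P| = 11
  → cardinalities differ; no bijection possible.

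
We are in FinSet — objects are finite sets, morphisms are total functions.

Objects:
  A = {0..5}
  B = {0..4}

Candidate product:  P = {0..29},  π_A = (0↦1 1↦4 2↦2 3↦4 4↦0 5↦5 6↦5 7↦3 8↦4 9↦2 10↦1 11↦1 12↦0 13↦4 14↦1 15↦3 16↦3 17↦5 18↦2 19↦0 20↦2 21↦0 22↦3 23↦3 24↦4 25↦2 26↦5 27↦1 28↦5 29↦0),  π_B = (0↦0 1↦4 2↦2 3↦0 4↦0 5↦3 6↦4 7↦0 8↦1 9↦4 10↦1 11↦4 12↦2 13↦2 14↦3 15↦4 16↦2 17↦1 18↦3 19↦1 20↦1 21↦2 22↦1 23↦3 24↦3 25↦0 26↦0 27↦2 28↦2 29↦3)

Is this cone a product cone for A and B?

Answer: NOT A VALID PRODUCT — duplicate pair at indices 21,12

Work:
|A|·|B| = 6·5 = 30;  |P| = 30
Check the pairing map k ↦ (π_A(k), π_B(k)):
  0 ↦ (1,0)
  1 ↦ (4,4)
  2 ↦ (2,2)
  3 ↦ (4,0)
  4 ↦ (0,0)
  5 ↦ (5,3)
  6 ↦ (5,4)
  7 ↦ (3,0)
  8 ↦ (4,1)
  9 ↦ (2,4)
  10 ↦ (1,1)
  11 ↦ (1,4)
  12 ↦ (0,2)
  13 ↦ (4,2)
  14 ↦ (1,3)
  15 ↦ (3,4)
  16 ↦ (3,2)
  17 ↦ (5,1)
  18 ↦ (2,3)
  19 ↦ (0,1)
  20 ↦ (2,1)
  21 ↦ (0,2)  ✗ repeats pair of k=12
  22 ↦ (3,1)
  23 ↦ (3,3)
  24 ↦ (4,3)
  25 ↦ (2,0)
  26 ↦ (5,0)
  27 ↦ (1,2)
  28 ↦ (5,2)
  29 ↦ (0,3)
distinct pairs in image: 29 / 30 needed
  → (0,2) hit at k=12 and k=21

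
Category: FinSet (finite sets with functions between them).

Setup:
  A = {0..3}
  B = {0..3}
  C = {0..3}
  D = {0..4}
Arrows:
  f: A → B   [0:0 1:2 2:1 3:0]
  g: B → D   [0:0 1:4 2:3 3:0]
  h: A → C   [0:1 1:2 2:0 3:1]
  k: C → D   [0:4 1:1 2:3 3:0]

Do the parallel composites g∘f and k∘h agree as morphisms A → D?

1) trace f;g:
  0 f→0 g→0
  1 f→2 g→3
  2 f→1 g→4
  3 f→0 g→0
  result₁ = [0:0 1:3 2:4 3:0]
2) trace h;k:
  0 h→1 k→1
  1 h→2 k→3
  2 h→0 k→4
  3 h→1 k→1
  result₂ = [0:1 1:3 2:4 3:1]
Equal? differ; not commutative

Answer: DOES NOT COMMUTE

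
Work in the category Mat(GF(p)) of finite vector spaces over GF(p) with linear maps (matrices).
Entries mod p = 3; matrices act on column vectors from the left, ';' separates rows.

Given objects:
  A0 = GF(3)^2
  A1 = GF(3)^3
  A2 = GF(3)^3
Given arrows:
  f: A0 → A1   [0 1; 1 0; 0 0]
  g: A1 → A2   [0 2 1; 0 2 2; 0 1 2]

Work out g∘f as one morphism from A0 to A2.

  e0=[1,0] f→[0,1,0] g→[2,2,1]
  e1=[0,1] f→[1,0,0] g→[0,0,0]
⟦path⟧: [2 0; 2 0; 1 0]

Answer: [2 0; 2 0; 1 0]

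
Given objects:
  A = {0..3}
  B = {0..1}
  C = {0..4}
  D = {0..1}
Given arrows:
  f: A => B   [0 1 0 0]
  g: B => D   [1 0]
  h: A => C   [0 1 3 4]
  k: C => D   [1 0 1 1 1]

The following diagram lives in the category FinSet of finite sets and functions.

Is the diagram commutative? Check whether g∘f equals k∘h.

Answer: COMMUTES

Work:
1) trace f;g:
  0 f=>0 g=>1
  1 f=>1 g=>0
  2 f=>0 g=>1
  3 f=>0 g=>1
  composite₁ = [1 0 1 1]
2) trace h;k:
  0 h=>0 k=>1
  1 h=>1 k=>0
  2 h=>3 k=>1
  3 h=>4 k=>1
  composite₂ = [1 0 1 1]
Equal? equal; square commutes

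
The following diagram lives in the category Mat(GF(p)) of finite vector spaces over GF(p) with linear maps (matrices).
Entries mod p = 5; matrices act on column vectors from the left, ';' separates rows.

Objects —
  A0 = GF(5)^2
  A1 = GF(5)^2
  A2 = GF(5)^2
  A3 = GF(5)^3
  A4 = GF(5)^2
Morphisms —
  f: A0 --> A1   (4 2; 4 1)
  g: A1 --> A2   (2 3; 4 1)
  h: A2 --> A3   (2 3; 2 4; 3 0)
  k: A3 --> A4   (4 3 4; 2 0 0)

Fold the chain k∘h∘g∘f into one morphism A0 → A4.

  e0=[1,0] f-->[4,4] g-->[0,0] h-->[0,0,0] k-->[0,0]
  e1=[0,1] f-->[2,1] g-->[2,4] h-->[1,0,1] k-->[3,2]
result: (0 3; 0 2)

Answer: (0 3; 0 2)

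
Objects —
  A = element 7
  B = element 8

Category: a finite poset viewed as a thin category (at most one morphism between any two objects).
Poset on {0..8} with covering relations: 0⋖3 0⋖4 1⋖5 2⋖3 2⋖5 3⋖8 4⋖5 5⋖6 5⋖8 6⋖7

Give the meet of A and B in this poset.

Common predecessors of 7,8: {0,1,2,4,5}
  0 ≤ 5
  1 ≤ 5
  2 ≤ 5
  4 ≤ 5
  5 ≤ 5
glb = 5

Answer: A∧B = 5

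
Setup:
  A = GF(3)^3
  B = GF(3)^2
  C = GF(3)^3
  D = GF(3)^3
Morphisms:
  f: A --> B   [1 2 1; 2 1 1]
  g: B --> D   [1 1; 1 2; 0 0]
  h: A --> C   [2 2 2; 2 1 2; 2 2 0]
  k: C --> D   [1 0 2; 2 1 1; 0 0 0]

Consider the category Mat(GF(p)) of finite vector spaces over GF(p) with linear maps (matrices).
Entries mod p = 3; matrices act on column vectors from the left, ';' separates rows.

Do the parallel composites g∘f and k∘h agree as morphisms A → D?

Path 1 = f;g:
  e0=(1,0,0) f-->(1,2) g-->(0,2,0)
  e1=(0,1,0) f-->(2,1) g-->(0,1,0)
  e2=(0,0,1) f-->(1,1) g-->(2,0,0)
  ⟦path⟧₁ = [0 0 2; 2 1 0; 0 0 0]
Path 2 = h;k:
  e0=(1,0,0) h-->(2,2,2) k-->(0,2,0)
  e1=(0,1,0) h-->(2,1,2) k-->(0,1,0)
  e2=(0,0,1) h-->(2,2,0) k-->(2,0,0)
  ⟦path⟧₂ = [0 0 2; 2 1 0; 0 0 0]
Equal? YES — commutes

Answer: COMMUTES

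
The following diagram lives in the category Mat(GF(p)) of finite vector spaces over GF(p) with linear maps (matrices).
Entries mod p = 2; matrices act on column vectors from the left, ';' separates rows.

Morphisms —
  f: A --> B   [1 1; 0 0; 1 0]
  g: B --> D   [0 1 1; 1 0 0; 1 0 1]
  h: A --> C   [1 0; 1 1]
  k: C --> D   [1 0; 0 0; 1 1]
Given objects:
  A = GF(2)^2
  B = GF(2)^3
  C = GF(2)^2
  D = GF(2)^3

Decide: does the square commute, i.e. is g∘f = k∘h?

Along f;g (path 1):
  e0=⟨1,0⟩ f-->⟨1,0,1⟩ g-->⟨1,1,0⟩
  e1=⟨0,1⟩ f-->⟨1,0,0⟩ g-->⟨0,1,1⟩
  composite₁ = [1 0; 1 1; 0 1]
Along h;k (path 2):
  e0=⟨1,0⟩ h-->⟨1,1⟩ k-->⟨1,0,0⟩
  e1=⟨0,1⟩ h-->⟨0,1⟩ k-->⟨0,0,1⟩
  composite₂ = [1 0; 0 0; 0 1]
Equal? differ; not commutative

Answer: DOES NOT COMMUTE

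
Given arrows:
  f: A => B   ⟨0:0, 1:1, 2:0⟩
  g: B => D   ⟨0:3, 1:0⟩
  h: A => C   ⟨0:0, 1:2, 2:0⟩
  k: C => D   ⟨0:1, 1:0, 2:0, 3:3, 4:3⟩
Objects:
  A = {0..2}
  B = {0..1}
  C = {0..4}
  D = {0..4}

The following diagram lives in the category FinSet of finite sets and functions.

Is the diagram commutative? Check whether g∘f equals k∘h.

Answer: DOES NOT COMMUTE

Trace:
Path 1 = f;g:
  0 f=>0 g=>3
  1 f=>1 g=>0
  2 f=>0 g=>3
  result₁ = ⟨0:3, 1:0, 2:3⟩
Path 2 = h;k:
  0 h=>0 k=>1
  1 h=>2 k=>0
  2 h=>0 k=>1
  result₂ = ⟨0:1, 1:0, 2:1⟩
Equal? distinct morphisms ✗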